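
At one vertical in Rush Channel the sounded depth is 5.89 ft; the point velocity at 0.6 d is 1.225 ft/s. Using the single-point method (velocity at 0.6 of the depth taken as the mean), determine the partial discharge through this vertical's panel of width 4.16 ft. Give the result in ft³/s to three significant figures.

v̄ = v₀.₆ = 1.225 ft/s
q = v̄ × d × w = 1.225 × 5.89 × 4.16 = 30.02 ft³/s

30.0 ft³/s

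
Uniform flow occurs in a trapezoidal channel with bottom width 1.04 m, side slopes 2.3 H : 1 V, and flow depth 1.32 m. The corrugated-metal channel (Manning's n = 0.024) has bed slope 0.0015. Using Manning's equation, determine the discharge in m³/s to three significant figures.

6.86 m³/s

A = (b + z·y)·y = (1.04 + 2.3×1.32)×1.32 = 5.380 m²
P = b + 2y√(1+z²) = 1.04 + 2×1.32×√(1+2.3²) = 7.661 m
R = A/P = 5.380/7.661 = 0.7023 m
Q = (1/n)·A·R^(2/3)·S^(1/2) = (1/0.024) × 5.380 × 0.7023^(2/3) × 0.0015^(1/2) = 6.860 m³/s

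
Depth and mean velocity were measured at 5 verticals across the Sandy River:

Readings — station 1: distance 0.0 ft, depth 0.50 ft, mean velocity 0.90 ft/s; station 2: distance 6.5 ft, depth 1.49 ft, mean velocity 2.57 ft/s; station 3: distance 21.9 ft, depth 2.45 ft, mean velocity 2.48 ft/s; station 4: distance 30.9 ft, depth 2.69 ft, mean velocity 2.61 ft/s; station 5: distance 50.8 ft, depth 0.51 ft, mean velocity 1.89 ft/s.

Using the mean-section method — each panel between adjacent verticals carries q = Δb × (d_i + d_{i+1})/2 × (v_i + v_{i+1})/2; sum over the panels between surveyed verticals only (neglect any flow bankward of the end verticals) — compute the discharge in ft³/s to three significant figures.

218 ft³/s

Panel 1-2: Δb = 6.5 ft, d̄ = (0.50+1.49)/2 = 0.995, v̄ = (0.90+2.57)/2 = 1.735 → q = 6.5×0.995×1.735 = 11.22 ft³/s
Panel 2-3: Δb = 15.4 ft, d̄ = (1.49+2.45)/2 = 1.97, v̄ = (2.57+2.48)/2 = 2.525 → q = 15.4×1.97×2.525 = 76.60 ft³/s
Panel 3-4: Δb = 9 ft, d̄ = (2.45+2.69)/2 = 2.57, v̄ = (2.48+2.61)/2 = 2.545 → q = 9×2.57×2.545 = 58.87 ft³/s
Panel 4-5: Δb = 19.9 ft, d̄ = (2.69+0.51)/2 = 1.6, v̄ = (2.61+1.89)/2 = 2.25 → q = 19.9×1.6×2.25 = 71.64 ft³/s
Q = Σ q = 218.3 ft³/s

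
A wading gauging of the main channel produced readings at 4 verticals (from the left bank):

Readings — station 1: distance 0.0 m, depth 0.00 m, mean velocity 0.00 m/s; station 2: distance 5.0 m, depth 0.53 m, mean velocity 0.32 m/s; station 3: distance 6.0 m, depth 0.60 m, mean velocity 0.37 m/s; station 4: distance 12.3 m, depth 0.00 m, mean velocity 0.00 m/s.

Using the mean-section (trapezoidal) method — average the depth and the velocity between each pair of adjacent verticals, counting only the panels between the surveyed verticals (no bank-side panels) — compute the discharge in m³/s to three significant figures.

Panel 1-2: Δb = 5 m, d̄ = (0.00+0.53)/2 = 0.265, v̄ = (0.00+0.32)/2 = 0.16 → q = 5×0.265×0.16 = 0.2120 m³/s
Panel 2-3: Δb = 1 m, d̄ = (0.53+0.60)/2 = 0.565, v̄ = (0.32+0.37)/2 = 0.345 → q = 1×0.565×0.345 = 0.1949 m³/s
Panel 3-4: Δb = 6.3 m, d̄ = (0.60+0.00)/2 = 0.3, v̄ = (0.37+0.00)/2 = 0.185 → q = 6.3×0.3×0.185 = 0.3497 m³/s
Q = Σ q = 0.7566 m³/s

0.757 m³/s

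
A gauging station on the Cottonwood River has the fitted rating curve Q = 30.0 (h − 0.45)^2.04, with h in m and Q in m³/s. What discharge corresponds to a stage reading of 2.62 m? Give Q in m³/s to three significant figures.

Q = 30.0 × (2.62 − 0.45)^2.04 = 30.0 × 2.17^2.04 = 145.7 m³/s

146 m³/s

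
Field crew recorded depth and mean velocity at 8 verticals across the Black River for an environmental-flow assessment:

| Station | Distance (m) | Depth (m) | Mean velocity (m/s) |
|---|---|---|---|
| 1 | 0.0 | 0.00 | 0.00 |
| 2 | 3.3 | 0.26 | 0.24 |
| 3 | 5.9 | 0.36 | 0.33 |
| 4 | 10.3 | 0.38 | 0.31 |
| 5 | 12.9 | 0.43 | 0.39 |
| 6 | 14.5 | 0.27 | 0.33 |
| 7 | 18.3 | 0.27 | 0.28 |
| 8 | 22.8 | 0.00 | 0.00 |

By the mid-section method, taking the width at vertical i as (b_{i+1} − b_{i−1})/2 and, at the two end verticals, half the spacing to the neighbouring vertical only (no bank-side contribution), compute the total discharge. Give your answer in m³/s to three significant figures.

w_2 = (5.9 − 0.0)/2 = 2.95 m; q_2 = 0.24 × 0.26 × 2.95 = 0.1841 m³/s
w_3 = (10.3 − 3.3)/2 = 3.5 m; q_3 = 0.33 × 0.36 × 3.5 = 0.4158 m³/s
w_4 = (12.9 − 5.9)/2 = 3.5 m; q_4 = 0.31 × 0.38 × 3.5 = 0.4123 m³/s
w_5 = (14.5 − 10.3)/2 = 2.1 m; q_5 = 0.39 × 0.43 × 2.1 = 0.3522 m³/s
w_6 = (18.3 − 12.9)/2 = 2.7 m; q_6 = 0.33 × 0.27 × 2.7 = 0.2406 m³/s
w_7 = (22.8 − 14.5)/2 = 4.15 m; q_7 = 0.28 × 0.27 × 4.15 = 0.3137 m³/s
Stations 1, 8 contribute zero (depth or velocity is 0).
Q = Σ qᵢ = 1.919 m³/s

1.92 m³/s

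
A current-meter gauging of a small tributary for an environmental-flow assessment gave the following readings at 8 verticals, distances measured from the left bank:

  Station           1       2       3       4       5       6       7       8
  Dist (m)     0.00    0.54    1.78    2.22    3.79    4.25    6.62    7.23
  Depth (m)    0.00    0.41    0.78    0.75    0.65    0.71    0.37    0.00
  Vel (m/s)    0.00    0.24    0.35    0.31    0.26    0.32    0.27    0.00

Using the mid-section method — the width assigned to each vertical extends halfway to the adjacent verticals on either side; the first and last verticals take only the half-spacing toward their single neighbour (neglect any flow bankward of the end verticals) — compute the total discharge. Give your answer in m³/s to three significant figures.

w_2 = (1.78 − 0.00)/2 = 0.89 m; q_2 = 0.24 × 0.41 × 0.89 = 0.08758 m³/s
w_3 = (2.22 − 0.54)/2 = 0.84 m; q_3 = 0.35 × 0.78 × 0.84 = 0.2293 m³/s
w_4 = (3.79 − 1.78)/2 = 1.005 m; q_4 = 0.31 × 0.75 × 1.005 = 0.2337 m³/s
w_5 = (4.25 − 2.22)/2 = 1.015 m; q_5 = 0.26 × 0.65 × 1.015 = 0.1715 m³/s
w_6 = (6.62 − 3.79)/2 = 1.415 m; q_6 = 0.32 × 0.71 × 1.415 = 0.3215 m³/s
w_7 = (7.23 − 4.25)/2 = 1.49 m; q_7 = 0.27 × 0.37 × 1.49 = 0.1489 m³/s
Stations 1, 8 contribute zero (depth or velocity is 0).
Q = Σ qᵢ = 1.192 m³/s

1.19 m³/s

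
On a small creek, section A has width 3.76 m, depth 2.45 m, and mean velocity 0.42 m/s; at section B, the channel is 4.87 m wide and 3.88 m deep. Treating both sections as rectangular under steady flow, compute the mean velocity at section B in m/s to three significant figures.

0.205 m/s

Q = A₁V₁ = (3.76×2.45) × 0.42 = 3.869 m³/s
A₂ = 4.87 × 3.88 = 18.90 m²
V₂ = Q/A₂ = 3.869/18.90 = 0.2048 m/s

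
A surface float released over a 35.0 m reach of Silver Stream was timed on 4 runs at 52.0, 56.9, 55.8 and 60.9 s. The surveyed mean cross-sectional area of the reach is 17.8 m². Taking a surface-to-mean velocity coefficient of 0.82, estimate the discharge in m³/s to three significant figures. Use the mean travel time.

9.06 m³/s

t̄ = (52.0 + 56.9 + 55.8 + 60.9) / 4 = 56.4 s
v_surface = L / t̄ = 35.0 / 56.4 = 0.6206 m/s
v_mean = 0.82 × 0.6206 = 0.5089 m/s
Q = A × v_mean = 17.8 × 0.5089 = 9.058 m³/s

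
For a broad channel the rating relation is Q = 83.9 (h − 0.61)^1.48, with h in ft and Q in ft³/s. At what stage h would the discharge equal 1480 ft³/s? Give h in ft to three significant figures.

h − h₀ = (Q/C)^(1/b) = (1480/83.9)^(1/1.48) = 6.954 ft
h = 0.61 + 6.954 = 7.564 ft

7.56 ft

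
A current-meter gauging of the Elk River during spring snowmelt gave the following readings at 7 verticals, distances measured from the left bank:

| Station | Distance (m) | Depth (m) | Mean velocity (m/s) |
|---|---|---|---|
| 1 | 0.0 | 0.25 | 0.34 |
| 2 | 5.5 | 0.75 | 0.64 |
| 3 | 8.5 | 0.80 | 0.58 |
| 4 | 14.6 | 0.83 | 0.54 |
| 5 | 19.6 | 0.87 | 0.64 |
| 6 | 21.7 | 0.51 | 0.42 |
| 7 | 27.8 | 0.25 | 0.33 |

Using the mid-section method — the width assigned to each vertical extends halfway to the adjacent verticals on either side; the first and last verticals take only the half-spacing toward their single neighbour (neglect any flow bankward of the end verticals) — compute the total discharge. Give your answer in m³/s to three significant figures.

9.98 m³/s

w_1 = (5.5 − 0.0)/2 = 2.75 m; q_1 = 0.34 × 0.25 × 2.75 = 0.2338 m³/s
w_2 = (8.5 − 0.0)/2 = 4.25 m; q_2 = 0.64 × 0.75 × 4.25 = 2.040 m³/s
w_3 = (14.6 − 5.5)/2 = 4.55 m; q_3 = 0.58 × 0.80 × 4.55 = 2.111 m³/s
w_4 = (19.6 − 8.5)/2 = 5.55 m; q_4 = 0.54 × 0.83 × 5.55 = 2.488 m³/s
w_5 = (21.7 − 14.6)/2 = 3.55 m; q_5 = 0.64 × 0.87 × 3.55 = 1.977 m³/s
w_6 = (27.8 − 19.6)/2 = 4.1 m; q_6 = 0.42 × 0.51 × 4.1 = 0.8782 m³/s
w_7 = (27.8 − 21.7)/2 = 3.05 m; q_7 = 0.33 × 0.25 × 3.05 = 0.2516 m³/s
Q = Σ qᵢ = 9.979 m³/s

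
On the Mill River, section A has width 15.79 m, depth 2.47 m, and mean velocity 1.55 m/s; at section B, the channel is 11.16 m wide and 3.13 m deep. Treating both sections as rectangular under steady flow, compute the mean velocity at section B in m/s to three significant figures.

Q = A₁V₁ = (15.79×2.47) × 1.55 = 60.45 m³/s
A₂ = 11.16 × 3.13 = 34.93 m²
V₂ = Q/A₂ = 60.45/34.93 = 1.731 m/s

1.73 m/s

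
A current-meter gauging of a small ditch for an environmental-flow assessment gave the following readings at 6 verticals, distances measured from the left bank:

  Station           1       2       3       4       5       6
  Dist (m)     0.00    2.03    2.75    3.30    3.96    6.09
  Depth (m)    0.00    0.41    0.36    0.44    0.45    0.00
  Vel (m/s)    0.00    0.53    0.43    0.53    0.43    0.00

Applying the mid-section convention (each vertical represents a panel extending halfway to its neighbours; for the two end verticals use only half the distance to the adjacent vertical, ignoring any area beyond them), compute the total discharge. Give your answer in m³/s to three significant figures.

w_2 = (2.75 − 0.00)/2 = 1.375 m; q_2 = 0.53 × 0.41 × 1.375 = 0.2988 m³/s
w_3 = (3.30 − 2.03)/2 = 0.635 m; q_3 = 0.43 × 0.36 × 0.635 = 0.09830 m³/s
w_4 = (3.96 − 2.75)/2 = 0.605 m; q_4 = 0.53 × 0.44 × 0.605 = 0.1411 m³/s
w_5 = (6.09 − 3.30)/2 = 1.395 m; q_5 = 0.43 × 0.45 × 1.395 = 0.2699 m³/s
Stations 1, 6 contribute zero (depth or velocity is 0).
Q = Σ qᵢ = 0.8081 m³/s

0.808 m³/s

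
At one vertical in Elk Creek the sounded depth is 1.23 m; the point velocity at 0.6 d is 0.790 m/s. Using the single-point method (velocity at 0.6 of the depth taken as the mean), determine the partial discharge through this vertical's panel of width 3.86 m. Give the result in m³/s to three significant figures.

3.75 m³/s

v̄ = v₀.₆ = 0.790 m/s
q = v̄ × d × w = 0.7900 × 1.23 × 3.86 = 3.751 m³/s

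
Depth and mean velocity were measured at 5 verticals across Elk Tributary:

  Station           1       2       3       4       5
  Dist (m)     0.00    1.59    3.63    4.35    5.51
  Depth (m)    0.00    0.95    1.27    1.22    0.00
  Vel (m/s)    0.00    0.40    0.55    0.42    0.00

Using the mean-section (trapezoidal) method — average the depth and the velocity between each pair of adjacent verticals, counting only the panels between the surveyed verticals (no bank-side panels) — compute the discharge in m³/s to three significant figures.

1.81 m³/s

Panel 1-2: Δb = 1.59 m, d̄ = (0.00+0.95)/2 = 0.475, v̄ = (0.00+0.40)/2 = 0.2 → q = 1.59×0.475×0.2 = 0.1511 m³/s
Panel 2-3: Δb = 2.04 m, d̄ = (0.95+1.27)/2 = 1.11, v̄ = (0.40+0.55)/2 = 0.475 → q = 2.04×1.11×0.475 = 1.076 m³/s
Panel 3-4: Δb = 0.72 m, d̄ = (1.27+1.22)/2 = 1.245, v̄ = (0.55+0.42)/2 = 0.485 → q = 0.72×1.245×0.485 = 0.4348 m³/s
Panel 4-5: Δb = 1.16 m, d̄ = (1.22+0.00)/2 = 0.61, v̄ = (0.42+0.00)/2 = 0.21 → q = 1.16×0.61×0.21 = 0.1486 m³/s
Q = Σ q = 1.810 m³/s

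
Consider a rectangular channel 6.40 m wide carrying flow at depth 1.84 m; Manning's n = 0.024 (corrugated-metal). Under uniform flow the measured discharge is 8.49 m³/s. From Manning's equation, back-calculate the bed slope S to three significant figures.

A = b·y = 6.40 × 1.84 = 11.78 m²
P = b + 2y = 6.40 + 2×1.84 = 10.08 m
R = A/P = 11.78/10.08 = 1.168 m
S = (Q·n / (1·A·R^(2/3)))² = (8.49×0.024 / (1×11.78×1.109))² = 0.0002433

0.000243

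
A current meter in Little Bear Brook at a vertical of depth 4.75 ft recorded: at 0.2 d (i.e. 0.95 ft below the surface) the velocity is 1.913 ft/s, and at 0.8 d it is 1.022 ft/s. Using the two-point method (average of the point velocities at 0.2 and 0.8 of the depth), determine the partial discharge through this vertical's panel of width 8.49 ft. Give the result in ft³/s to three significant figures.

v̄ = (1.913 + 1.022) / 2 = 1.468 ft/s
q = v̄ × d × w = 1.468 × 4.75 × 8.49 = 59.18 ft³/s

59.2 ft³/s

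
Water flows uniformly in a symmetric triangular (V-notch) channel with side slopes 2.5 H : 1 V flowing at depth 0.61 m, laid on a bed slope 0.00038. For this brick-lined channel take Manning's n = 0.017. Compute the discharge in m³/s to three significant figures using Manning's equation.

A = z·y² = 2.5×0.61² = 0.9303 m²
P = 2y√(1+z²) = 2×0.61×√(1+2.5²) = 3.285 m
R = A/P = 0.9303/3.285 = 0.2832 m
Q = (1/n)·A·R^(2/3)·S^(1/2) = (1/0.017) × 0.9303 × 0.2832^(2/3) × 0.00038^(1/2) = 0.4600 m³/s

0.460 m³/s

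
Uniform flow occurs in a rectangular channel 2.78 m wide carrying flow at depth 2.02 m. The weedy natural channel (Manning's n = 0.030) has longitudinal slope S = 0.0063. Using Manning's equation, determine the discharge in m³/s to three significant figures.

13.1 m³/s

A = b·y = 2.78 × 2.02 = 5.616 m²
P = b + 2y = 2.78 + 2×2.02 = 6.820 m
R = A/P = 5.616/6.820 = 0.8234 m
Q = (1/n)·A·R^(2/3)·S^(1/2) = (1/0.030) × 5.616 × 0.8234^(2/3) × 0.0063^(1/2) = 13.05 m³/s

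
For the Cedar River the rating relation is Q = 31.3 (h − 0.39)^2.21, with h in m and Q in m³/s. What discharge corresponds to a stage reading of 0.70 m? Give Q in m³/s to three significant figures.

Q = 31.3 × (0.70 − 0.39)^2.21 = 31.3 × 0.31^2.21 = 2.352 m³/s

2.35 m³/s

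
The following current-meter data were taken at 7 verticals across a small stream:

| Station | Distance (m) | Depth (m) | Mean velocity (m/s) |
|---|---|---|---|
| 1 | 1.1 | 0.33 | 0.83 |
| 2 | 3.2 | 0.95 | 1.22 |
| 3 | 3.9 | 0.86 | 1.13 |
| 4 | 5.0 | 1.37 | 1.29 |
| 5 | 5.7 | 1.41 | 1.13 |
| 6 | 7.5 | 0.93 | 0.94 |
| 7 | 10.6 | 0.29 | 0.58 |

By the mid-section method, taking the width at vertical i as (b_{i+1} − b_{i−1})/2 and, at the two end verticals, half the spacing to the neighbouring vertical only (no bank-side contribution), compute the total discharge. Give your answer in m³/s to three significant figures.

w_1 = (3.2 − 1.1)/2 = 1.05 m; q_1 = 0.83 × 0.33 × 1.05 = 0.2876 m³/s
w_2 = (3.9 − 1.1)/2 = 1.4 m; q_2 = 1.22 × 0.95 × 1.4 = 1.623 m³/s
w_3 = (5.0 − 3.2)/2 = 0.9 m; q_3 = 1.13 × 0.86 × 0.9 = 0.8746 m³/s
w_4 = (5.7 − 3.9)/2 = 0.9 m; q_4 = 1.29 × 1.37 × 0.9 = 1.591 m³/s
w_5 = (7.5 − 5.0)/2 = 1.25 m; q_5 = 1.13 × 1.41 × 1.25 = 1.992 m³/s
w_6 = (10.6 − 5.7)/2 = 2.45 m; q_6 = 0.94 × 0.93 × 2.45 = 2.142 m³/s
w_7 = (10.6 − 7.5)/2 = 1.55 m; q_7 = 0.58 × 0.29 × 1.55 = 0.2607 m³/s
Q = Σ qᵢ = 8.770 m³/s

8.77 m³/s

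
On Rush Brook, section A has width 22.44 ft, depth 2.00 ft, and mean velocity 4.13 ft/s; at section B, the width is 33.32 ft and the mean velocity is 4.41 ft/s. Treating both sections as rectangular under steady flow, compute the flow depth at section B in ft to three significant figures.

1.26 ft

Q = A₁V₁ = (22.44×2.00) × 4.13 = 185.4 ft³/s
d₂ = Q/(b₂ V₂) = 185.4/(33.32×4.41) = 1.261 ft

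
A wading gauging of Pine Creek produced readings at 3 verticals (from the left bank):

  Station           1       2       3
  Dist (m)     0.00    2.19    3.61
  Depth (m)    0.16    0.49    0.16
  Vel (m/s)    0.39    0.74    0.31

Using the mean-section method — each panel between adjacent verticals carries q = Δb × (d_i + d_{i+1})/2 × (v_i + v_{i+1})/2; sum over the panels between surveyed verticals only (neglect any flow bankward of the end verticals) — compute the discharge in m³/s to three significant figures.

Panel 1-2: Δb = 2.19 m, d̄ = (0.16+0.49)/2 = 0.325, v̄ = (0.39+0.74)/2 = 0.565 → q = 2.19×0.325×0.565 = 0.4021 m³/s
Panel 2-3: Δb = 1.42 m, d̄ = (0.49+0.16)/2 = 0.325, v̄ = (0.74+0.31)/2 = 0.525 → q = 1.42×0.325×0.525 = 0.2423 m³/s
Q = Σ q = 0.6444 m³/s

0.644 m³/s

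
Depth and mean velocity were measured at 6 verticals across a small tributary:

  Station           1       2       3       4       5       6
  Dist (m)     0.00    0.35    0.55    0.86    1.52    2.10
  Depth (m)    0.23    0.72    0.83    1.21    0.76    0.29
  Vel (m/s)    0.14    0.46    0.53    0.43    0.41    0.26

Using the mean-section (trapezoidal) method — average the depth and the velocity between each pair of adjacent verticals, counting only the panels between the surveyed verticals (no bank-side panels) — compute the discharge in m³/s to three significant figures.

0.653 m³/s

Panel 1-2: Δb = 0.35 m, d̄ = (0.23+0.72)/2 = 0.475, v̄ = (0.14+0.46)/2 = 0.3 → q = 0.35×0.475×0.3 = 0.04988 m³/s
Panel 2-3: Δb = 0.2 m, d̄ = (0.72+0.83)/2 = 0.775, v̄ = (0.46+0.53)/2 = 0.495 → q = 0.2×0.775×0.495 = 0.07673 m³/s
Panel 3-4: Δb = 0.31 m, d̄ = (0.83+1.21)/2 = 1.02, v̄ = (0.53+0.43)/2 = 0.48 → q = 0.31×1.02×0.48 = 0.1518 m³/s
Panel 4-5: Δb = 0.66 m, d̄ = (1.21+0.76)/2 = 0.985, v̄ = (0.43+0.41)/2 = 0.42 → q = 0.66×0.985×0.42 = 0.2730 m³/s
Panel 5-6: Δb = 0.58 m, d̄ = (0.76+0.29)/2 = 0.525, v̄ = (0.41+0.26)/2 = 0.335 → q = 0.58×0.525×0.335 = 0.1020 m³/s
Q = Σ q = 0.6534 m³/s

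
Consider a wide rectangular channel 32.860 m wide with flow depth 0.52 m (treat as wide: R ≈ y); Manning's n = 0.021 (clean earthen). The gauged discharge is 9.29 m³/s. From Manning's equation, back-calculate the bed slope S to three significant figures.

A = b·y = 32.860 × 0.52 = 17.09 m²
Wide channel: R ≈ y = 0.52 m
S = (Q·n / (1·A·R^(2/3)))² = (9.29×0.021 / (1×17.09×0.6466))² = 0.0003117

0.000312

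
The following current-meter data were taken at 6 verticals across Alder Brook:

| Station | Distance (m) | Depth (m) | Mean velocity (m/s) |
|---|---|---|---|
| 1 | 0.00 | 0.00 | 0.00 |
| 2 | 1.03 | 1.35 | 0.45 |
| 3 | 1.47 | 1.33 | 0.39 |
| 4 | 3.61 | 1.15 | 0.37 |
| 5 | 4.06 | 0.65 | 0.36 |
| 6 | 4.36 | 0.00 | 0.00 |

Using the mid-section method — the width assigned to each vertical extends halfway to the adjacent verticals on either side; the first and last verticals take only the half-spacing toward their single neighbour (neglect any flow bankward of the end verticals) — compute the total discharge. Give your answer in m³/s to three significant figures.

w_2 = (1.47 − 0.00)/2 = 0.735 m; q_2 = 0.45 × 1.35 × 0.735 = 0.4465 m³/s
w_3 = (3.61 − 1.03)/2 = 1.29 m; q_3 = 0.39 × 1.33 × 1.29 = 0.6691 m³/s
w_4 = (4.06 − 1.47)/2 = 1.295 m; q_4 = 0.37 × 1.15 × 1.295 = 0.5510 m³/s
w_5 = (4.36 − 3.61)/2 = 0.375 m; q_5 = 0.36 × 0.65 × 0.375 = 0.08775 m³/s
Stations 1, 6 contribute zero (depth or velocity is 0).
Q = Σ qᵢ = 1.754 m³/s

1.75 m³/s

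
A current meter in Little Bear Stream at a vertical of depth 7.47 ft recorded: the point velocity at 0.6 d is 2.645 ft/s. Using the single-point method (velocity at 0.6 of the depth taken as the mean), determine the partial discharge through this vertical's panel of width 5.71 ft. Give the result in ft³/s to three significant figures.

113 ft³/s

v̄ = v₀.₆ = 2.645 ft/s
q = v̄ × d × w = 2.645 × 7.47 × 5.71 = 112.8 ft³/s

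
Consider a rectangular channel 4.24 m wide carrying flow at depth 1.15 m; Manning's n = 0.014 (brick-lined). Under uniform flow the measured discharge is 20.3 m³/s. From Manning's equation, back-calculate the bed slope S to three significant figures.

A = b·y = 4.24 × 1.15 = 4.876 m²
P = b + 2y = 4.24 + 2×1.15 = 6.540 m
R = A/P = 4.876/6.540 = 0.7456 m
S = (Q·n / (1·A·R^(2/3)))² = (20.3×0.014 / (1×4.876×0.8222))² = 0.005025

0.00503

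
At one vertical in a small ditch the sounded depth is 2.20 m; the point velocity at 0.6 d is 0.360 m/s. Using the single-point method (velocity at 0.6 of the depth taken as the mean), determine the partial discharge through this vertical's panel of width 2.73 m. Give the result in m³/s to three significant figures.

v̄ = v₀.₆ = 0.360 m/s
q = v̄ × d × w = 0.3600 × 2.20 × 2.73 = 2.162 m³/s

2.16 m³/s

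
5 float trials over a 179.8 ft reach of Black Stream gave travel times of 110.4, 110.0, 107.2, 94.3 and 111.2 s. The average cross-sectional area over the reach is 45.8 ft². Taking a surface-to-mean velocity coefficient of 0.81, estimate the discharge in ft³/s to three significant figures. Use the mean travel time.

62.6 ft³/s

t̄ = (110.4 + 110.0 + 107.2 + 94.3 + 111.2) / 5 = 106.62 s
v_surface = L / t̄ = 179.8 / 106.62 = 1.686 ft/s
v_mean = 0.81 × 1.686 = 1.366 ft/s
Q = A × v_mean = 45.8 × 1.366 = 62.56 ft³/s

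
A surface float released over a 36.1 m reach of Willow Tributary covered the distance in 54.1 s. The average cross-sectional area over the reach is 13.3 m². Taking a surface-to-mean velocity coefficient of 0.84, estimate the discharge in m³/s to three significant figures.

7.45 m³/s

v_surface = L / t̄ = 36.1 / 54.1 = 0.6673 m/s
v_mean = 0.84 × 0.6673 = 0.5605 m/s
Q = A × v_mean = 13.3 × 0.5605 = 7.455 m³/s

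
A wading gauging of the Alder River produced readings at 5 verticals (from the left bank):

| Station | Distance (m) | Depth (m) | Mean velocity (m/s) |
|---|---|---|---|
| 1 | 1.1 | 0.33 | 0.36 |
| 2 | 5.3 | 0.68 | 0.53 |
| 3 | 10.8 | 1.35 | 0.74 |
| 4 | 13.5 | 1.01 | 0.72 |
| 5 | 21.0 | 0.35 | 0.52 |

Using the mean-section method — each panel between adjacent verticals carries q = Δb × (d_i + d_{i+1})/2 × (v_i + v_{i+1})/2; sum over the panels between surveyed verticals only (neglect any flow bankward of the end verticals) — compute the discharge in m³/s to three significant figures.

Panel 1-2: Δb = 4.2 m, d̄ = (0.33+0.68)/2 = 0.505, v̄ = (0.36+0.53)/2 = 0.445 → q = 4.2×0.505×0.445 = 0.9438 m³/s
Panel 2-3: Δb = 5.5 m, d̄ = (0.68+1.35)/2 = 1.015, v̄ = (0.53+0.74)/2 = 0.635 → q = 5.5×1.015×0.635 = 3.545 m³/s
Panel 3-4: Δb = 2.7 m, d̄ = (1.35+1.01)/2 = 1.18, v̄ = (0.74+0.72)/2 = 0.73 → q = 2.7×1.18×0.73 = 2.326 m³/s
Panel 4-5: Δb = 7.5 m, d̄ = (1.01+0.35)/2 = 0.68, v̄ = (0.72+0.52)/2 = 0.62 → q = 7.5×0.68×0.62 = 3.162 m³/s
Q = Σ q = 9.977 m³/s

9.98 m³/s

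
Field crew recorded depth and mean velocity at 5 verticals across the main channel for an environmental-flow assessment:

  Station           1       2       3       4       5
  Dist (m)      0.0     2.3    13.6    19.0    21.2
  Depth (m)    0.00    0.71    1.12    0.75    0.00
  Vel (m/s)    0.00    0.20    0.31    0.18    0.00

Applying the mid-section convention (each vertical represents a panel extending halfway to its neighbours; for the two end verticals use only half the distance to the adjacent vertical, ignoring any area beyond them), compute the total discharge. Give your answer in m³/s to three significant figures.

w_2 = (13.6 − 0.0)/2 = 6.8 m; q_2 = 0.20 × 0.71 × 6.8 = 0.9656 m³/s
w_3 = (19.0 − 2.3)/2 = 8.35 m; q_3 = 0.31 × 1.12 × 8.35 = 2.899 m³/s
w_4 = (21.2 − 13.6)/2 = 3.8 m; q_4 = 0.18 × 0.75 × 3.8 = 0.5130 m³/s
Stations 1, 5 contribute zero (depth or velocity is 0).
Q = Σ qᵢ = 4.378 m³/s

4.38 m³/s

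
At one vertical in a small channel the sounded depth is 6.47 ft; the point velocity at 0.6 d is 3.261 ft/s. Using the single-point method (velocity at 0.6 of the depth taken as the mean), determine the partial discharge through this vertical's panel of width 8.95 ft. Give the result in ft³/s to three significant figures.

v̄ = v₀.₆ = 3.261 ft/s
q = v̄ × d × w = 3.261 × 6.47 × 8.95 = 188.8 ft³/s

189 ft³/s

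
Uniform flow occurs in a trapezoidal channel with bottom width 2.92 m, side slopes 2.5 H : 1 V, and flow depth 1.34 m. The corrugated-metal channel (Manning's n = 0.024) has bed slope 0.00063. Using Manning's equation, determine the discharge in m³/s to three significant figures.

A = (b + z·y)·y = (2.92 + 2.5×1.34)×1.34 = 8.402 m²
P = b + 2y√(1+z²) = 2.92 + 2×1.34×√(1+2.5²) = 10.14 m
R = A/P = 8.402/10.14 = 0.8289 m
Q = (1/n)·A·R^(2/3)·S^(1/2) = (1/0.024) × 8.402 × 0.8289^(2/3) × 0.00063^(1/2) = 7.754 m³/s

7.75 m³/s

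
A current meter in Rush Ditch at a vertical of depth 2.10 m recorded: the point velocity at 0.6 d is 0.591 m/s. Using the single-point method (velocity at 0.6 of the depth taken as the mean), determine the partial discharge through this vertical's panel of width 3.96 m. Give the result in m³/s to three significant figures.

4.91 m³/s

v̄ = v₀.₆ = 0.591 m/s
q = v̄ × d × w = 0.5910 × 2.10 × 3.96 = 4.915 m³/s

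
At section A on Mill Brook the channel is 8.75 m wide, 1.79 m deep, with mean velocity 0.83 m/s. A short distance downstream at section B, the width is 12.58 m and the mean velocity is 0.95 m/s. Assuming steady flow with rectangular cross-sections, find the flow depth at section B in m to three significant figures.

1.09 m

Q = A₁V₁ = (8.75×1.79) × 0.83 = 13.00 m³/s
d₂ = Q/(b₂ V₂) = 13.00/(12.58×0.95) = 1.088 m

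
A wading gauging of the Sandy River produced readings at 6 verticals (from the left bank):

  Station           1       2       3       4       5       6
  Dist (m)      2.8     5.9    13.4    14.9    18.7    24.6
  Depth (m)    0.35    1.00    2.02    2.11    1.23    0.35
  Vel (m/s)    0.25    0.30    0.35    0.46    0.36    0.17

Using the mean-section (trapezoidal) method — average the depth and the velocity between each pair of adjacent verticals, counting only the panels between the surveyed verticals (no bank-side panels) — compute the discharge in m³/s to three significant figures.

Panel 1-2: Δb = 3.1 m, d̄ = (0.35+1.00)/2 = 0.675, v̄ = (0.25+0.30)/2 = 0.275 → q = 3.1×0.675×0.275 = 0.5754 m³/s
Panel 2-3: Δb = 7.5 m, d̄ = (1.00+2.02)/2 = 1.51, v̄ = (0.30+0.35)/2 = 0.325 → q = 7.5×1.51×0.325 = 3.681 m³/s
Panel 3-4: Δb = 1.5 m, d̄ = (2.02+2.11)/2 = 2.065, v̄ = (0.35+0.46)/2 = 0.405 → q = 1.5×2.065×0.405 = 1.254 m³/s
Panel 4-5: Δb = 3.8 m, d̄ = (2.11+1.23)/2 = 1.67, v̄ = (0.46+0.36)/2 = 0.41 → q = 3.8×1.67×0.41 = 2.602 m³/s
Panel 5-6: Δb = 5.9 m, d̄ = (1.23+0.35)/2 = 0.79, v̄ = (0.36+0.17)/2 = 0.265 → q = 5.9×0.79×0.265 = 1.235 m³/s
Q = Σ q = 9.348 m³/s

9.35 m³/s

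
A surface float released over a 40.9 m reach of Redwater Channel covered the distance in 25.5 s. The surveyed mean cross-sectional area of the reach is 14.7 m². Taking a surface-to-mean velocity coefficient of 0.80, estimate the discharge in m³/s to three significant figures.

18.9 m³/s

v_surface = L / t̄ = 40.9 / 25.5 = 1.604 m/s
v_mean = 0.80 × 1.604 = 1.283 m/s
Q = A × v_mean = 14.7 × 1.283 = 18.86 m³/s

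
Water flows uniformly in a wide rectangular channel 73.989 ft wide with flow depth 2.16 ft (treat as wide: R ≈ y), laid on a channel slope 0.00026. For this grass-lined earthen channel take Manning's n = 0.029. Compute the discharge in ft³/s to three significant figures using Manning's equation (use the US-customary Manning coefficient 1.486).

221 ft³/s

A = b·y = 73.989 × 2.16 = 159.8 ft²
Wide channel: R ≈ y = 2.16 ft
Q = (1.486/n)·A·R^(2/3)·S^(1/2) = (1.486/0.029) × 159.8 × 2.160^(2/3) × 0.00026^(1/2) = 220.6 ft³/s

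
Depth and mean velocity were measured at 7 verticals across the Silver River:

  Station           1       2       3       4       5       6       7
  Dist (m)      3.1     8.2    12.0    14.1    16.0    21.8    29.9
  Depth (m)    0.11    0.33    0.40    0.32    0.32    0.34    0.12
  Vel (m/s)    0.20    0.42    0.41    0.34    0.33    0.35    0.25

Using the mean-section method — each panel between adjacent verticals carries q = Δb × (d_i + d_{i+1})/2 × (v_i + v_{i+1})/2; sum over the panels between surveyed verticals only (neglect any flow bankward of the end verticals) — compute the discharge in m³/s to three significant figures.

Panel 1-2: Δb = 5.1 m, d̄ = (0.11+0.33)/2 = 0.22, v̄ = (0.20+0.42)/2 = 0.31 → q = 5.1×0.22×0.31 = 0.3478 m³/s
Panel 2-3: Δb = 3.8 m, d̄ = (0.33+0.40)/2 = 0.365, v̄ = (0.42+0.41)/2 = 0.415 → q = 3.8×0.365×0.415 = 0.5756 m³/s
Panel 3-4: Δb = 2.1 m, d̄ = (0.40+0.32)/2 = 0.36, v̄ = (0.41+0.34)/2 = 0.375 → q = 2.1×0.36×0.375 = 0.2835 m³/s
Panel 4-5: Δb = 1.9 m, d̄ = (0.32+0.32)/2 = 0.32, v̄ = (0.34+0.33)/2 = 0.335 → q = 1.9×0.32×0.335 = 0.2037 m³/s
Panel 5-6: Δb = 5.8 m, d̄ = (0.32+0.34)/2 = 0.33, v̄ = (0.33+0.35)/2 = 0.34 → q = 5.8×0.33×0.34 = 0.6508 m³/s
Panel 6-7: Δb = 8.1 m, d̄ = (0.34+0.12)/2 = 0.23, v̄ = (0.35+0.25)/2 = 0.3 → q = 8.1×0.23×0.3 = 0.5589 m³/s
Q = Σ q = 2.620 m³/s

2.62 m³/s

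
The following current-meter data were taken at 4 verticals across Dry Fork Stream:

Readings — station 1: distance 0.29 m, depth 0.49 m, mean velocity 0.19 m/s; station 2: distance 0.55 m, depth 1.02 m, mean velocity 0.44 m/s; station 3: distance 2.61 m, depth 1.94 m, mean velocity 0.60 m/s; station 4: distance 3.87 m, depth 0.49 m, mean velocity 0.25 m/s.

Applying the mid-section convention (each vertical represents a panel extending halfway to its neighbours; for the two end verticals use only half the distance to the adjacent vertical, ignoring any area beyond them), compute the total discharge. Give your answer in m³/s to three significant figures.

2.54 m³/s

w_1 = (0.55 − 0.29)/2 = 0.13 m; q_1 = 0.19 × 0.49 × 0.13 = 0.01210 m³/s
w_2 = (2.61 − 0.29)/2 = 1.16 m; q_2 = 0.44 × 1.02 × 1.16 = 0.5206 m³/s
w_3 = (3.87 − 0.55)/2 = 1.66 m; q_3 = 0.60 × 1.94 × 1.66 = 1.932 m³/s
w_4 = (3.87 − 2.61)/2 = 0.63 m; q_4 = 0.25 × 0.49 × 0.63 = 0.07718 m³/s
Q = Σ qᵢ = 2.542 m³/s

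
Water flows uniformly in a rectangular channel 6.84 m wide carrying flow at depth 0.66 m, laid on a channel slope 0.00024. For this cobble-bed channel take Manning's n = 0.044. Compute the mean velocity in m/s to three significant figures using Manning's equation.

A = b·y = 6.84 × 0.66 = 4.514 m²
P = b + 2y = 6.84 + 2×0.66 = 8.160 m
R = A/P = 4.514/8.160 = 0.5532 m
Q = (1/n)·A·R^(2/3)·S^(1/2) = (1/0.044) × 4.514 × 0.5532^(2/3) × 0.00024^(1/2) = 1.071 m³/s
V = Q/A = 1.071/4.514 = 0.2373 m/s

0.237 m/s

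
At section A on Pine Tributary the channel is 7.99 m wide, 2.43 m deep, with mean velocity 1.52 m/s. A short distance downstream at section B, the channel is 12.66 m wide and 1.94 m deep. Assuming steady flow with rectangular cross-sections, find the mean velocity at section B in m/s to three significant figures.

1.20 m/s

Q = A₁V₁ = (7.99×2.43) × 1.52 = 29.51 m³/s
A₂ = 12.66 × 1.94 = 24.56 m²
V₂ = Q/A₂ = 29.51/24.56 = 1.202 m/s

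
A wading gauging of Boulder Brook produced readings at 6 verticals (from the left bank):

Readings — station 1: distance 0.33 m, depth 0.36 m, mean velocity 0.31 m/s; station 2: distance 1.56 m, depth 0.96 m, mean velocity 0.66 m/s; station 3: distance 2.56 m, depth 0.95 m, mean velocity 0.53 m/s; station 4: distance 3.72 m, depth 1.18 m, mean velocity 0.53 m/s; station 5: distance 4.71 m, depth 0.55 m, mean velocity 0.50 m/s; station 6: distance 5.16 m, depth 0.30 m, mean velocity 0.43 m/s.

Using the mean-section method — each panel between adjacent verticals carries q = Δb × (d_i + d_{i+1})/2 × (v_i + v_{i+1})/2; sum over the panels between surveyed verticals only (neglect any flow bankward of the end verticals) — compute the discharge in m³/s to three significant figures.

2.15 m³/s

Panel 1-2: Δb = 1.23 m, d̄ = (0.36+0.96)/2 = 0.66, v̄ = (0.31+0.66)/2 = 0.485 → q = 1.23×0.66×0.485 = 0.3937 m³/s
Panel 2-3: Δb = 1 m, d̄ = (0.96+0.95)/2 = 0.955, v̄ = (0.66+0.53)/2 = 0.595 → q = 1×0.955×0.595 = 0.5682 m³/s
Panel 3-4: Δb = 1.16 m, d̄ = (0.95+1.18)/2 = 1.065, v̄ = (0.53+0.53)/2 = 0.53 → q = 1.16×1.065×0.53 = 0.6548 m³/s
Panel 4-5: Δb = 0.99 m, d̄ = (1.18+0.55)/2 = 0.865, v̄ = (0.53+0.50)/2 = 0.515 → q = 0.99×0.865×0.515 = 0.4410 m³/s
Panel 5-6: Δb = 0.45 m, d̄ = (0.55+0.30)/2 = 0.425, v̄ = (0.50+0.43)/2 = 0.465 → q = 0.45×0.425×0.465 = 0.08893 m³/s
Q = Σ q = 2.147 m³/s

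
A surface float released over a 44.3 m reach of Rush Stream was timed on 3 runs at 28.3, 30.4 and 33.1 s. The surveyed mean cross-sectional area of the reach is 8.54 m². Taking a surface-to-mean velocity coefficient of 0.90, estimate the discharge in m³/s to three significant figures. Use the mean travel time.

t̄ = (28.3 + 30.4 + 33.1) / 3 = 30.6 s
v_surface = L / t̄ = 44.3 / 30.6 = 1.448 m/s
v_mean = 0.90 × 1.448 = 1.303 m/s
Q = A × v_mean = 8.54 × 1.303 = 11.13 m³/s

11.1 m³/s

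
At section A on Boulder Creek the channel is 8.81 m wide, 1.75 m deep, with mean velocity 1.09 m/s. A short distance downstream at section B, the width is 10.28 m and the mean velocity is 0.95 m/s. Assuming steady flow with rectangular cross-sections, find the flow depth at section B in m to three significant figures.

1.72 m

Q = A₁V₁ = (8.81×1.75) × 1.09 = 16.81 m³/s
d₂ = Q/(b₂ V₂) = 16.81/(10.28×0.95) = 1.721 m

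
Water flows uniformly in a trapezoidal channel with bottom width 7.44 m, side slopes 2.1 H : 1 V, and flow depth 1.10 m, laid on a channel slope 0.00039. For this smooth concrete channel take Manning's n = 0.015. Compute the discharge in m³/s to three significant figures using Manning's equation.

12.7 m³/s

A = (b + z·y)·y = (7.44 + 2.1×1.10)×1.10 = 10.73 m²
P = b + 2y√(1+z²) = 7.44 + 2×1.10×√(1+2.1²) = 12.56 m
R = A/P = 10.73/12.56 = 0.8541 m
Q = (1/n)·A·R^(2/3)·S^(1/2) = (1/0.015) × 10.73 × 0.8541^(2/3) × 0.00039^(1/2) = 12.71 m³/s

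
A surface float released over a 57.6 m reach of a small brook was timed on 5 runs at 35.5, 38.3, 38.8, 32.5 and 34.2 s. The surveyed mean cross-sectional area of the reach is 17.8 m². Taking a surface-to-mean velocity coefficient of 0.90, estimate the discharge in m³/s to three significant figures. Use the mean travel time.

t̄ = (35.5 + 38.3 + 38.8 + 32.5 + 34.2) / 5 = 35.86 s
v_surface = L / t̄ = 57.6 / 35.86 = 1.606 m/s
v_mean = 0.90 × 1.606 = 1.446 m/s
Q = A × v_mean = 17.8 × 1.446 = 25.73 m³/s

25.7 m³/s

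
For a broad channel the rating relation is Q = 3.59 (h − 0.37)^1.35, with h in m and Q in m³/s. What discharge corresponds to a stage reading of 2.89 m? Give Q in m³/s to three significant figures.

Q = 3.59 × (2.89 − 0.37)^1.35 = 3.59 × 2.52^1.35 = 12.50 m³/s

12.5 m³/s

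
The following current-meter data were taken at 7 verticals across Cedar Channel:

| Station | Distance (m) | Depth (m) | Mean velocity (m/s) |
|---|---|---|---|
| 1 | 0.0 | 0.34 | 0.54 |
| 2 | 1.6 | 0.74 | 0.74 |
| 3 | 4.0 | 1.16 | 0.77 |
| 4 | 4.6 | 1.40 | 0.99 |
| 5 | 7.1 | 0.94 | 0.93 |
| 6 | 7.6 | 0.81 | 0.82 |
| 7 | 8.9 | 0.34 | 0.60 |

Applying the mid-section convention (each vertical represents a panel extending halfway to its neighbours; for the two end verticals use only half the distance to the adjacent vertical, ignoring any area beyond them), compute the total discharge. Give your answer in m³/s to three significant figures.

w_1 = (1.6 − 0.0)/2 = 0.8 m; q_1 = 0.54 × 0.34 × 0.8 = 0.1469 m³/s
w_2 = (4.0 − 0.0)/2 = 2 m; q_2 = 0.74 × 0.74 × 2 = 1.095 m³/s
w_3 = (4.6 − 1.6)/2 = 1.5 m; q_3 = 0.77 × 1.16 × 1.5 = 1.340 m³/s
w_4 = (7.1 − 4.0)/2 = 1.55 m; q_4 = 0.99 × 1.40 × 1.55 = 2.148 m³/s
w_5 = (7.6 − 4.6)/2 = 1.5 m; q_5 = 0.93 × 0.94 × 1.5 = 1.311 m³/s
w_6 = (8.9 − 7.1)/2 = 0.9 m; q_6 = 0.82 × 0.81 × 0.9 = 0.5978 m³/s
w_7 = (8.9 − 7.6)/2 = 0.65 m; q_7 = 0.60 × 0.34 × 0.65 = 0.1326 m³/s
Q = Σ qᵢ = 6.772 m³/s

6.77 m³/s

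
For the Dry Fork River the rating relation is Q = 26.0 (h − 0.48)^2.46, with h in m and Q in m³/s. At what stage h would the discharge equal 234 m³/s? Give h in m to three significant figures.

h − h₀ = (Q/C)^(1/b) = (234/26.0)^(1/2.46) = 2.443 m
h = 0.48 + 2.443 = 2.923 m

2.92 m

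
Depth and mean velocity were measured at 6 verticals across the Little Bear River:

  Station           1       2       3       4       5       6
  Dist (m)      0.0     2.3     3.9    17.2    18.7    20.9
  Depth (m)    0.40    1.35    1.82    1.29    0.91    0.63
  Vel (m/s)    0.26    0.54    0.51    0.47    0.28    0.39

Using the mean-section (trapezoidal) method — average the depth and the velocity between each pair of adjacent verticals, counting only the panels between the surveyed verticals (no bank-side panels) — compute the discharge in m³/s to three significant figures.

13.5 m³/s

Panel 1-2: Δb = 2.3 m, d̄ = (0.40+1.35)/2 = 0.875, v̄ = (0.26+0.54)/2 = 0.4 → q = 2.3×0.875×0.4 = 0.8050 m³/s
Panel 2-3: Δb = 1.6 m, d̄ = (1.35+1.82)/2 = 1.585, v̄ = (0.54+0.51)/2 = 0.525 → q = 1.6×1.585×0.525 = 1.331 m³/s
Panel 3-4: Δb = 13.3 m, d̄ = (1.82+1.29)/2 = 1.555, v̄ = (0.51+0.47)/2 = 0.49 → q = 13.3×1.555×0.49 = 10.13 m³/s
Panel 4-5: Δb = 1.5 m, d̄ = (1.29+0.91)/2 = 1.1, v̄ = (0.47+0.28)/2 = 0.375 → q = 1.5×1.1×0.375 = 0.6188 m³/s
Panel 5-6: Δb = 2.2 m, d̄ = (0.91+0.63)/2 = 0.77, v̄ = (0.28+0.39)/2 = 0.335 → q = 2.2×0.77×0.335 = 0.5675 m³/s
Q = Σ q = 13.46 m³/s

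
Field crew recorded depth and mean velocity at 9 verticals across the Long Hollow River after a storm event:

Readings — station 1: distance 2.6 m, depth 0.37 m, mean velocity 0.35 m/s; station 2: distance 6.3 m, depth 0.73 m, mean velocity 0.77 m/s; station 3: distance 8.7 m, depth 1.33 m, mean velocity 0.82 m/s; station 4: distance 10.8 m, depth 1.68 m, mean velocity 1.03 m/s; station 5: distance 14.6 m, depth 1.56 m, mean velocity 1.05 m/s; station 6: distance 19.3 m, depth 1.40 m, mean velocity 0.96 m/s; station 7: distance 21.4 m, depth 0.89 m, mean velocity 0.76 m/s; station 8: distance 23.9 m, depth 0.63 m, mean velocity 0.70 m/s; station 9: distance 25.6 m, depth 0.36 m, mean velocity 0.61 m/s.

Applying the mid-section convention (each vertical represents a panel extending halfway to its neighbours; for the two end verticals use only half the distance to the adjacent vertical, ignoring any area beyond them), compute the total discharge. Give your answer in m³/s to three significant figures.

w_1 = (6.3 − 2.6)/2 = 1.85 m; q_1 = 0.35 × 0.37 × 1.85 = 0.2396 m³/s
w_2 = (8.7 − 2.6)/2 = 3.05 m; q_2 = 0.77 × 0.73 × 3.05 = 1.714 m³/s
w_3 = (10.8 − 6.3)/2 = 2.25 m; q_3 = 0.82 × 1.33 × 2.25 = 2.454 m³/s
w_4 = (14.6 − 8.7)/2 = 2.95 m; q_4 = 1.03 × 1.68 × 2.95 = 5.105 m³/s
w_5 = (19.3 − 10.8)/2 = 4.25 m; q_5 = 1.05 × 1.56 × 4.25 = 6.962 m³/s
w_6 = (21.4 − 14.6)/2 = 3.4 m; q_6 = 0.96 × 1.40 × 3.4 = 4.570 m³/s
w_7 = (23.9 − 19.3)/2 = 2.3 m; q_7 = 0.76 × 0.89 × 2.3 = 1.556 m³/s
w_8 = (25.6 − 21.4)/2 = 2.1 m; q_8 = 0.70 × 0.63 × 2.1 = 0.9261 m³/s
w_9 = (25.6 − 23.9)/2 = 0.85 m; q_9 = 0.61 × 0.36 × 0.85 = 0.1867 m³/s
Q = Σ qᵢ = 23.71 m³/s

23.7 m³/s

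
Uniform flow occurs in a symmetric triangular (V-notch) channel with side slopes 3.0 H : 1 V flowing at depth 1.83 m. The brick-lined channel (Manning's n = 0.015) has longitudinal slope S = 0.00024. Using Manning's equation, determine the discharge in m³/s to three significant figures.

9.44 m³/s

A = z·y² = 3.0×1.83² = 10.05 m²
P = 2y√(1+z²) = 2×1.83×√(1+3.0²) = 11.57 m
R = A/P = 10.05/11.57 = 0.8680 m
Q = (1/n)·A·R^(2/3)·S^(1/2) = (1/0.015) × 10.05 × 0.8680^(2/3) × 0.00024^(1/2) = 9.442 m³/s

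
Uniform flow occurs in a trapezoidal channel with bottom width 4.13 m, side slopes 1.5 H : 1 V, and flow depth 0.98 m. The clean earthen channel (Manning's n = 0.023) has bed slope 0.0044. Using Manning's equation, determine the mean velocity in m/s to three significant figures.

2.31 m/s

A = (b + z·y)·y = (4.13 + 1.5×0.98)×0.98 = 5.488 m²
P = b + 2y√(1+z²) = 4.13 + 2×0.98×√(1+1.5²) = 7.663 m
R = A/P = 5.488/7.663 = 0.7161 m
Q = (1/n)·A·R^(2/3)·S^(1/2) = (1/0.023) × 5.488 × 0.7161^(2/3) × 0.0044^(1/2) = 12.67 m³/s
V = Q/A = 12.67/5.488 = 2.308 m/s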